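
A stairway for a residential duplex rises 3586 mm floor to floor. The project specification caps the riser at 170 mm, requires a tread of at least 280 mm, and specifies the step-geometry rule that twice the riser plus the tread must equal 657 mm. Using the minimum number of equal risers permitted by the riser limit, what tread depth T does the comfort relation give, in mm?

331 mm

3586 / 170 = 21.094 → round up to 22 risers.
Riser R = 3586 / 22 = 163 mm, within the 170 mm limit.
Tread T = 657 − 2 × 163 = 331 mm (≥ 280 mm).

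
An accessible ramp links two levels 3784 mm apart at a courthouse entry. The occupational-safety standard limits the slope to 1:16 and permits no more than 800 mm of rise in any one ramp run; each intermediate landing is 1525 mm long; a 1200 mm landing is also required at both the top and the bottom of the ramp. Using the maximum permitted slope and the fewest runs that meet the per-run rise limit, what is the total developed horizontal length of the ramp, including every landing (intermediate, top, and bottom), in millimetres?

⌈3784/800⌉ = 5 ramp runs. That means 4 intermediate landings.
Horizontal run for 3784 mm of rise at 1:16 is 3784 × 16 = 60544 mm.
Intermediate landings: 4 × 1525 = 6100 mm.
Top and bottom landings: 2 × 1200 = 2400 mm.
Total = 60544 + 6100 + 2400 = 69044 mm.

69044 mm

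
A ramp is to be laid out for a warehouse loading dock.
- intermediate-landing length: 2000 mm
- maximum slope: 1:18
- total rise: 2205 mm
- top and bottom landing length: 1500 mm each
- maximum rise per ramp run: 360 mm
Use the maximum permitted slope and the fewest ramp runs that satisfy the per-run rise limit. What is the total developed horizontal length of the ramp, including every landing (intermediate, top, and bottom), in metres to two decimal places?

At most 360 each: 2205/360 = 6.12, giving 7 ramp runs. That means 6 intermediate landings.
Horizontal run for 2205 mm of rise at 1:18 is 2205 × 18 = 39690 mm.
Intermediate landings: 6 × 2000 = 12000 mm.
Top and bottom landings: 2 × 1500 = 3000 mm.
Total = 39690 + 12000 + 3000 = 54690 mm.
= 54.69 m.

54.69 m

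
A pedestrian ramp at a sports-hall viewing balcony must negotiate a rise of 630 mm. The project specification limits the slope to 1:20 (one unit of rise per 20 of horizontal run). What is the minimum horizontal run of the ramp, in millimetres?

At 1:20 the run is 20 × 630 = 12600 mm.

12600 mm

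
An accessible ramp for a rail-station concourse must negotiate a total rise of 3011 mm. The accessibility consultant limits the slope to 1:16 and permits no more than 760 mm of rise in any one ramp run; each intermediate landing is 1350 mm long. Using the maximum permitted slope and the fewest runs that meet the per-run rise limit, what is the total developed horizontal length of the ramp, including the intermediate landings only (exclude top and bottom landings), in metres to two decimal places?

3011 / 760 = 3.962 → round up to 4 ramp runs. That means 3 intermediate landings.
Ramp run (horizontal) at 1:16: 3011 × 16 = 48176 mm.
3 intermediate landings contribute 3 × 1350 = 4050 mm.
Developed length = 48176 + 4050 = 52226 mm.
= 52.23 m.

52.23 m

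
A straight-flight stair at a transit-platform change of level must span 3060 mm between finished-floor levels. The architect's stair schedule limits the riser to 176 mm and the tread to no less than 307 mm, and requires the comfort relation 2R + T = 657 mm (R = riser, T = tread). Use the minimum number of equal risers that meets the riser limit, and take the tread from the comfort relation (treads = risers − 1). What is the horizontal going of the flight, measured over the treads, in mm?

5389 mm

3060 / 176 = 17.39, so 18 risers are needed.
Each riser is 3060/18 = 170 mm (≤ 176 mm).
Tread T = 657 − 2 × 170 = 317 mm (≥ 307 mm).
18 risers give 17 treads; going = 17 × 317 = 5389 mm.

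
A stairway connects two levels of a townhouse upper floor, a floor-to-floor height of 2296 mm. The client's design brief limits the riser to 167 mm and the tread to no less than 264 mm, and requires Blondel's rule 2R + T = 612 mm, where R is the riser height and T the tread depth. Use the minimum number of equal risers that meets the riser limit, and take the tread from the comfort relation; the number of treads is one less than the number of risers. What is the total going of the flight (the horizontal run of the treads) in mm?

⌈2296/167⌉ = 14 risers.
R = 2296 ÷ 14 = 164 mm.
From 2R + T = 612: T = 612 − 328 = 284 mm.
14 risers give 13 treads; going = 13 × 284 = 3692 mm.

3692 mm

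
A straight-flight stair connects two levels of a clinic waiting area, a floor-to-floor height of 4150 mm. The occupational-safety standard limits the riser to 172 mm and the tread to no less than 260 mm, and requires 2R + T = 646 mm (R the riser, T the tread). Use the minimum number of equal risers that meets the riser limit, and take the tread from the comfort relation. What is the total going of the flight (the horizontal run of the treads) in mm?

7536 mm

4150 / 172 = 24.13, so 25 risers are needed.
Each riser is 4150/25 = 166 mm (≤ 172 mm).
T = 646 − 2·166 = 314 mm, which satisfies the 260 mm minimum.
Going = (25 − 1) × 314 = 7536 mm.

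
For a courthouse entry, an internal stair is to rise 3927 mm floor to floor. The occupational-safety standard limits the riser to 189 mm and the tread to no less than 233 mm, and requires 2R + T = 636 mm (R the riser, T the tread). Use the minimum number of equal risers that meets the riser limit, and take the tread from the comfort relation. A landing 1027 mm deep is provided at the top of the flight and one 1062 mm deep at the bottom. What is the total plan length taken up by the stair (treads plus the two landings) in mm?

7329 mm

3927 / 189 = 20.78, so 21 risers are needed.
Each riser is 3927/21 = 187 mm (≤ 189 mm).
Tread T = 636 − 2 × 187 = 262 mm (≥ 233 mm).
Going = (21 − 1) × 262 = 5240 mm.
Enclosure = 5240 + 1027 + 1062 = 7329 mm.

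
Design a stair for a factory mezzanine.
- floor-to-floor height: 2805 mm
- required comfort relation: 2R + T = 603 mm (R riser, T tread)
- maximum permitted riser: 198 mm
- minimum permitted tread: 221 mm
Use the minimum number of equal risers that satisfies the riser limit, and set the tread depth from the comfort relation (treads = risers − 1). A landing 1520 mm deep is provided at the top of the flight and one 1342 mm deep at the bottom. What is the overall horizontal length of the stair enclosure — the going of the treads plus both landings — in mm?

2805 / 198 = 14.17, so 15 risers are needed.
R = 2805 ÷ 15 = 187 mm.
T = 603 − 2·187 = 229 mm, which satisfies the 221 mm minimum.
Going = (15 − 1) × 229 = 3206 mm.
Enclosure = 3206 + 1520 + 1342 = 6068 mm.

6068 mm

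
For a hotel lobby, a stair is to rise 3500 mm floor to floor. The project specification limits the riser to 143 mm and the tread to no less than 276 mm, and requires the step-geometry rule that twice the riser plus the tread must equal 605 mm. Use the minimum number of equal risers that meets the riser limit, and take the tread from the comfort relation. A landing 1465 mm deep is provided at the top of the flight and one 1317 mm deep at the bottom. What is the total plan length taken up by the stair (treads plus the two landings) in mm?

3500 / 143 = 24.476 → round up to 25 risers.
R = 3500 ÷ 25 = 140 mm.
Tread T = 605 − 2 × 140 = 325 mm (≥ 276 mm).
25 risers give 24 treads; going = 24 × 325 = 7800 mm.
Enclosure = 7800 + 1465 + 1317 = 10582 mm.

10582 mm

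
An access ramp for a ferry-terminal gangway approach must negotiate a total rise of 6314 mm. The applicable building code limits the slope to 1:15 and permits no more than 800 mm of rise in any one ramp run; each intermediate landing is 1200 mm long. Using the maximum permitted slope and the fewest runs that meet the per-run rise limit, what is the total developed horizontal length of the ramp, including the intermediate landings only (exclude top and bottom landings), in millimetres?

103110 mm

6314 / 800 = 7.893 → round up to 8 ramp runs. That means 7 intermediate landings.
Ramp run (horizontal) at 1:15: 6314 × 15 = 94710 mm.
7 intermediate landings contribute 7 × 1200 = 8400 mm.
Developed length = 94710 + 8400 = 103110 mm.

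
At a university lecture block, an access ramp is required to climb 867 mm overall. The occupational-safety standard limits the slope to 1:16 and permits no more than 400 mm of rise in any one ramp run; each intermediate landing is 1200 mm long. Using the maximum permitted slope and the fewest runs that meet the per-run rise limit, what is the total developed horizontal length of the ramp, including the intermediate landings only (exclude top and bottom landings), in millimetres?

16272 mm

At most 400 each: 867/400 = 2.17, giving 3 ramp runs. That means 2 intermediate landings.
Horizontal run for 867 mm of rise at 1:16 is 867 × 16 = 13872 mm.
2 intermediate landings contribute 2 × 1200 = 2400 mm.
Developed length = 13872 + 2400 = 16272 mm.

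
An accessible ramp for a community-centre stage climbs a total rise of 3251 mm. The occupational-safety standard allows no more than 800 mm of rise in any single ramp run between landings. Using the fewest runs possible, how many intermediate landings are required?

At most 800 each: 3251/800 = 4.06, giving 5 ramp runs.
5 runs are separated by 4 intermediate landings.

4 intermediate landings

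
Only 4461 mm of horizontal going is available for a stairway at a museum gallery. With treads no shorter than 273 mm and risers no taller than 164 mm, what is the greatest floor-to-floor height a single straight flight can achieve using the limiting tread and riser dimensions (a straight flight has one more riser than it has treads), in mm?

4461 / 273 = 16.34, so 16 treads fit.
Risers = treads + 1 = 17.
Maximum height = 17 × 164 = 2788 mm.

2788 mm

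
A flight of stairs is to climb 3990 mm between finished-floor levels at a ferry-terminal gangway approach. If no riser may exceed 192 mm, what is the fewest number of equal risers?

3990 / 192 = 20.78, so 21 risers are needed.

21 risers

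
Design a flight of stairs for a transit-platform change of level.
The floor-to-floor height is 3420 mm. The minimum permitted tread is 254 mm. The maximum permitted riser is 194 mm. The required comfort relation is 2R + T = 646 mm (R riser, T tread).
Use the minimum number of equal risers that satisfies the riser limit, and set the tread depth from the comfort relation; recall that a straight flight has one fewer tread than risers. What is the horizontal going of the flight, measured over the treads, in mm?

4522 mm

3420 / 194 = 17.63, so 18 risers are needed.
Each riser is 3420/18 = 190 mm (≤ 194 mm).
Tread T = 646 − 2 × 190 = 266 mm (≥ 254 mm).
18 risers give 17 treads; going = 17 × 266 = 4522 mm.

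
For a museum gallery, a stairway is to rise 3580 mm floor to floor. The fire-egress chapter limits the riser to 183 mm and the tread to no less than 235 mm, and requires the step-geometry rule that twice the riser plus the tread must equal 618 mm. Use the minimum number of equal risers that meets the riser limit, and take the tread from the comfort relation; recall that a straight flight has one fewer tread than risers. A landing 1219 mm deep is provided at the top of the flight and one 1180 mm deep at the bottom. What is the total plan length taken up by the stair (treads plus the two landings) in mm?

3580 / 183 = 19.56, so 20 risers are needed.
R = 3580 ÷ 20 = 179 mm.
Tread T = 618 − 2 × 179 = 260 mm (≥ 235 mm).
Treads = 20 − 1 = 19; going = 19 × 260 = 4940 mm.
Add landings: 4940 + 1219 + 1180 = 7339 mm.

7339 mm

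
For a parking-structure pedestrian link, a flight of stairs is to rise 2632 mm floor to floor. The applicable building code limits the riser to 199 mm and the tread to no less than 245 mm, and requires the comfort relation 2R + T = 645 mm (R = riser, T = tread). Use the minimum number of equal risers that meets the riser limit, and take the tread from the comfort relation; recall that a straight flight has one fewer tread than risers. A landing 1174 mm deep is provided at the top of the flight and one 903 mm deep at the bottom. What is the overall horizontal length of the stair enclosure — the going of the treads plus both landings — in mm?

5574 mm

At most 199 each: 2632/199 = 13.23, giving 14 risers.
Riser R = 2632 / 14 = 188 mm, within the 199 mm limit.
From 2R + T = 645: T = 645 − 376 = 269 mm.
Treads = 14 − 1 = 13; going = 13 × 269 = 3497 mm.
Enclosure = 3497 + 1174 + 903 = 5574 mm.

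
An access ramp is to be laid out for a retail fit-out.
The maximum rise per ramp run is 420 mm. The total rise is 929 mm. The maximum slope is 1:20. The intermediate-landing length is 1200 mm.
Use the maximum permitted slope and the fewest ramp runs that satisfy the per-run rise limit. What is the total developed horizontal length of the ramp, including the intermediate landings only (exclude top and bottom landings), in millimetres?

929 / 420 = 2.21, so 3 ramp runs are needed. That means 2 intermediate landings.
Horizontal run for 929 mm of rise at 1:20 is 929 × 20 = 18580 mm.
Intermediate landings: 2 × 1200 = 2400 mm.
Developed length = 18580 + 2400 = 20980 mm.

20980 mm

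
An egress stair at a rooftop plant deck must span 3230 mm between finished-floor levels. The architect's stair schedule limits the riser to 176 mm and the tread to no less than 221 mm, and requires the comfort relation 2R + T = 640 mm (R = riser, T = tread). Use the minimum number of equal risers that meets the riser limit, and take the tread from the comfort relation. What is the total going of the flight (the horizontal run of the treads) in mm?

At most 176 each: 3230/176 = 18.35, giving 19 risers.
Each riser is 3230/19 = 170 mm (≤ 176 mm).
Tread T = 640 − 2 × 170 = 300 mm (≥ 221 mm).
19 risers give 18 treads; going = 18 × 300 = 5400 mm.

5400 mm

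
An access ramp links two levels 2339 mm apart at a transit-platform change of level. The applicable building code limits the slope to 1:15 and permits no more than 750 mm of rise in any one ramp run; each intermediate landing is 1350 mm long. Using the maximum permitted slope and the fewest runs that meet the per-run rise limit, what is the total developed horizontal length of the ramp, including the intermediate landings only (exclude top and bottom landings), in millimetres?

39135 mm

2339 / 750 = 3.119 → round up to 4 ramp runs. That means 3 intermediate landings.
Ramp run (horizontal) at 1:15: 2339 × 15 = 35085 mm.
3 intermediate landings contribute 3 × 1350 = 4050 mm.
Developed length = 35085 + 4050 = 39135 mm.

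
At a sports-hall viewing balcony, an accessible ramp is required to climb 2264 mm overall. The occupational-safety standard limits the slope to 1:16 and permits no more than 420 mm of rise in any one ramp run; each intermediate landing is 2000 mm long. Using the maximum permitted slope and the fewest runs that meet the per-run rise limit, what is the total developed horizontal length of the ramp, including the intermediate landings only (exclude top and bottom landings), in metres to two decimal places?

46.22 m

At most 420 each: 2264/420 = 5.39, giving 6 ramp runs. That means 5 intermediate landings.
Horizontal run for 2264 mm of rise at 1:16 is 2264 × 16 = 36224 mm.
Intermediate landings: 5 × 2000 = 10000 mm.
Developed length = 36224 + 10000 = 46224 mm.
= 46.22 m.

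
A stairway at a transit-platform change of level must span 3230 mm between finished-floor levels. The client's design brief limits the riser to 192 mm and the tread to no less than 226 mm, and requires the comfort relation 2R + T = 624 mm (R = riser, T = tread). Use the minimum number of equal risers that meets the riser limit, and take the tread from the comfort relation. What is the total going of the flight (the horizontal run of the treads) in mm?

3230 / 192 = 16.82, so 17 risers are needed.
Each riser is 3230/17 = 190 mm (≤ 192 mm).
T = 624 − 2·190 = 244 mm, which satisfies the 226 mm minimum.
17 risers give 16 treads; going = 16 × 244 = 3904 mm.

3904 mm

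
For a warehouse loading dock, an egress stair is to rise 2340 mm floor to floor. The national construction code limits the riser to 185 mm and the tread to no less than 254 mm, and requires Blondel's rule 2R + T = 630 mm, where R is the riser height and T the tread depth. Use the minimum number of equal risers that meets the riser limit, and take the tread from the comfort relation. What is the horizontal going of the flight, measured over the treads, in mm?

3240 mm

2340 / 185 = 12.65, so 13 risers are needed.
R = 2340 ÷ 13 = 180 mm.
T = 630 − 2·180 = 270 mm, which satisfies the 254 mm minimum.
13 risers give 12 treads; going = 12 × 270 = 3240 mm.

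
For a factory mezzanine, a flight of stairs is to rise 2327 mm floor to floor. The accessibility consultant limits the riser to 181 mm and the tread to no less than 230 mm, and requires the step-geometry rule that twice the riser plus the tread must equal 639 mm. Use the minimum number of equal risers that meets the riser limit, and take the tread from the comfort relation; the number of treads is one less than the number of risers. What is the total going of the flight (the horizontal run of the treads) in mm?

⌈2327/181⌉ = 13 risers.
R = 2327 ÷ 13 = 179 mm.
From 2R + T = 639: T = 639 − 358 = 281 mm.
Going = (13 − 1) × 281 = 3372 mm.

3372 mm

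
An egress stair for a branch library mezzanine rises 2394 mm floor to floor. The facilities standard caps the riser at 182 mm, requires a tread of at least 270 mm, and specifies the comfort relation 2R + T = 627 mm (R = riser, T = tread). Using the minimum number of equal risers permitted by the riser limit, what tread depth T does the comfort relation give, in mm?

285 mm

2394 / 182 = 13.15, so 14 risers are needed.
R = 2394 ÷ 14 = 171 mm.
Tread T = 627 − 2 × 171 = 285 mm (≥ 270 mm).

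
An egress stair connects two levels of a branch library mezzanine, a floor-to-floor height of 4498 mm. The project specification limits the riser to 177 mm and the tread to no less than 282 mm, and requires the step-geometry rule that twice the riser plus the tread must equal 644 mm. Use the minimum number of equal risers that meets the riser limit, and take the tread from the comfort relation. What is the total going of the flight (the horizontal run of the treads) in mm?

7450 mm

4498 / 177 = 25.41, so 26 risers are needed.
Riser R = 4498 / 26 = 173 mm, within the 177 mm limit.
T = 644 − 2·173 = 298 mm, which satisfies the 282 mm minimum.
Going = (26 − 1) × 298 = 7450 mm.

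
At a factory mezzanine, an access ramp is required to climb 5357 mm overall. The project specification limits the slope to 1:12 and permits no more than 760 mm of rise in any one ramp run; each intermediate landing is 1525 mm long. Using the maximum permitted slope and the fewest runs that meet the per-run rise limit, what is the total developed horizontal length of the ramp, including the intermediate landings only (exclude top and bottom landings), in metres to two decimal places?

74.96 m

⌈5357/760⌉ = 8 ramp runs. That means 7 intermediate landings.
Ramp run (horizontal) at 1:12: 5357 × 12 = 64284 mm.
Intermediate landings: 7 × 1525 = 10675 mm.
Developed length = 64284 + 10675 = 74959 mm.
= 74.96 m.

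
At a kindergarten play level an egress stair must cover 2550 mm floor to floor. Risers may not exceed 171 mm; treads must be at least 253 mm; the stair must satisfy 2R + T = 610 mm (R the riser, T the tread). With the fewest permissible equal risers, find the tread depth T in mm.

270 mm

⌈2550/171⌉ = 15 risers.
Each riser is 2550/15 = 170 mm (≤ 171 mm).
From 2R + T = 610: T = 610 − 340 = 270 mm.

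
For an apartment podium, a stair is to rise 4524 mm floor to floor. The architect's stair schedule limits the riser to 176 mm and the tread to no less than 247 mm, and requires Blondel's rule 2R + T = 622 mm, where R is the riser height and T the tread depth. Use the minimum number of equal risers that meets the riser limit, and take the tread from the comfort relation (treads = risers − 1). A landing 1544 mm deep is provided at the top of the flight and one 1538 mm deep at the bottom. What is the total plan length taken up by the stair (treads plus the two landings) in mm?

9932 mm

At most 176 each: 4524/176 = 25.70, giving 26 risers.
R = 4524 ÷ 26 = 174 mm.
T = 622 − 2·174 = 274 mm, which satisfies the 247 mm minimum.
Treads = 26 − 1 = 25; going = 25 × 274 = 6850 mm.
Add landings: 6850 + 1544 + 1538 = 9932 mm.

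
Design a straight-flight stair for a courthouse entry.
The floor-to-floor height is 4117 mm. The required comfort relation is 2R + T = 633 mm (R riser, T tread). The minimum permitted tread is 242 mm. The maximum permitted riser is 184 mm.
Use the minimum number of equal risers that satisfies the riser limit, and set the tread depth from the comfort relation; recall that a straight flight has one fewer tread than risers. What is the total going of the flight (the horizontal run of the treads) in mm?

At most 184 each: 4117/184 = 22.38, giving 23 risers.
Riser R = 4117 / 23 = 179 mm, within the 184 mm limit.
Tread T = 633 − 2 × 179 = 275 mm (≥ 242 mm).
Treads = 23 − 1 = 22; going = 22 × 275 = 6050 mm.

6050 mm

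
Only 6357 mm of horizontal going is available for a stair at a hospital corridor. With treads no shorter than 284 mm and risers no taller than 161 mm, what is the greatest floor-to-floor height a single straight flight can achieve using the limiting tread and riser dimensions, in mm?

6357 / 284 = 22.38, so 22 treads fit.
Risers = treads + 1 = 23.
Maximum height = 23 × 161 = 3703 mm.

3703 mm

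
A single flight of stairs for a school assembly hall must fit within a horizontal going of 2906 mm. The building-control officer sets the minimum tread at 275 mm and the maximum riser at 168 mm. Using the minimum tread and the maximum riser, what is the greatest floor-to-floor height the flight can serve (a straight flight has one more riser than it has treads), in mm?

1848 mm

Treads that fit: ⌊2906 / 275⌋ = 10.
Risers = treads + 1 = 11.
Maximum height = 11 × 168 = 1848 mm.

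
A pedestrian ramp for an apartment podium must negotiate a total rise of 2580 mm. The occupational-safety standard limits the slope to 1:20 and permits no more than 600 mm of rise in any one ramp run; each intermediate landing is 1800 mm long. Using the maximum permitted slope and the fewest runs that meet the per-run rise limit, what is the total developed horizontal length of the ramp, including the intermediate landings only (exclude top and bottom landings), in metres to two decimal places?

58.80 m

2580 / 600 = 4.30, so 5 ramp runs are needed. That means 4 intermediate landings.
Ramp run (horizontal) at 1:20: 2580 × 20 = 51600 mm.
4 intermediate landings contribute 4 × 1800 = 7200 mm.
Total developed length = 51600 + 7200 = 58800 mm.
= 58.80 m.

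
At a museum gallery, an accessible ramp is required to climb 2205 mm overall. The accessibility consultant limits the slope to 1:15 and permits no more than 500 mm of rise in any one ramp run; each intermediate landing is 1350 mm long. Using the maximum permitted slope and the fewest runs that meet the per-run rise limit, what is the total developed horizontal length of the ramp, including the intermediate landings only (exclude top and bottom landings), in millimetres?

2205 / 500 = 4.41, so 5 ramp runs are needed. That means 4 intermediate landings.
Ramp run (horizontal) at 1:15: 2205 × 15 = 33075 mm.
4 intermediate landings contribute 4 × 1350 = 5400 mm.
Developed length = 33075 + 5400 = 38475 mm.

38475 mm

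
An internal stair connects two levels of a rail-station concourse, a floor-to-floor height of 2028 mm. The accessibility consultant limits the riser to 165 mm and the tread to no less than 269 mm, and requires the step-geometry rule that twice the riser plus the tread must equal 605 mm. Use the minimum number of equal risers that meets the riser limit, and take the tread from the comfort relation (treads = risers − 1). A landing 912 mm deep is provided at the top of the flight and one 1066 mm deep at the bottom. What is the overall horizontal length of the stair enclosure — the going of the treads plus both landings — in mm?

2028 / 165 = 12.29, so 13 risers are needed.
R = 2028 ÷ 13 = 156 mm.
Tread T = 605 − 2 × 156 = 293 mm (≥ 269 mm).
Treads = 13 − 1 = 12; going = 12 × 293 = 3516 mm.
Add landings: 3516 + 912 + 1066 = 5494 mm.

5494 mm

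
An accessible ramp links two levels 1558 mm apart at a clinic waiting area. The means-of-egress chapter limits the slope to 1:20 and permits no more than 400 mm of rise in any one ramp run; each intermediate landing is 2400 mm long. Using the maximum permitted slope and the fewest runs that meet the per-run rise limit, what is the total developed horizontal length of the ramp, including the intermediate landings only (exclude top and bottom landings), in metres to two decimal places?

At most 400 each: 1558/400 = 3.90, giving 4 ramp runs. That means 3 intermediate landings.
Ramp run (horizontal) at 1:20: 1558 × 20 = 31160 mm.
3 intermediate landings contribute 3 × 2400 = 7200 mm.
Total developed length = 31160 + 7200 = 38360 mm.
= 38.36 m.

38.36 m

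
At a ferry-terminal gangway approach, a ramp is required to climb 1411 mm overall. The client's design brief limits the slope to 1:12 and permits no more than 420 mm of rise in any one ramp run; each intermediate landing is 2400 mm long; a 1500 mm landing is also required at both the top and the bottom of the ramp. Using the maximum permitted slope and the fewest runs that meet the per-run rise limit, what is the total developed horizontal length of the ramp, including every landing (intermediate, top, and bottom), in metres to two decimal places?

27.13 m

1411 / 420 = 3.360 → round up to 4 ramp runs. That means 3 intermediate landings.
Horizontal run for 1411 mm of rise at 1:12 is 1411 × 12 = 16932 mm.
Intermediate landings: 3 × 2400 = 7200 mm.
Top and bottom landings: 2 × 1500 = 3000 mm.
Total = 16932 + 7200 + 3000 = 27132 mm.
= 27.13 m.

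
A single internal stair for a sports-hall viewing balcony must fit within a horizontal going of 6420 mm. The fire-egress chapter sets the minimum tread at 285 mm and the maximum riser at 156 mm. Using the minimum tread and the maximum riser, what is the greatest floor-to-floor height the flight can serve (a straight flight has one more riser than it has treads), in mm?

3588 mm

6420 / 285 = 22.53, so 22 treads fit.
Risers = treads + 1 = 23.
Maximum height = 23 × 156 = 3588 mm.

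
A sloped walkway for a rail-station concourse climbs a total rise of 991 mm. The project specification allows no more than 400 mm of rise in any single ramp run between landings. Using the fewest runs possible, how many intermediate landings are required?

2 intermediate landings

⌈991/400⌉ = 3 ramp runs.
3 runs are separated by 2 intermediate landings.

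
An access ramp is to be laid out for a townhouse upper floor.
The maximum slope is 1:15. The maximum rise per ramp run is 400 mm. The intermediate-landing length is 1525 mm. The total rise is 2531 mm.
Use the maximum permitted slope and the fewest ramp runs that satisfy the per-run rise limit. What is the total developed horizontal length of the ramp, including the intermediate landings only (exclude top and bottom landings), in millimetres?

2531 / 400 = 6.327 → round up to 7 ramp runs. That means 6 intermediate landings.
Horizontal run for 2531 mm of rise at 1:15 is 2531 × 15 = 37965 mm.
6 intermediate landings contribute 6 × 1525 = 9150 mm.
Developed length = 37965 + 9150 = 47115 mm.

47115 mm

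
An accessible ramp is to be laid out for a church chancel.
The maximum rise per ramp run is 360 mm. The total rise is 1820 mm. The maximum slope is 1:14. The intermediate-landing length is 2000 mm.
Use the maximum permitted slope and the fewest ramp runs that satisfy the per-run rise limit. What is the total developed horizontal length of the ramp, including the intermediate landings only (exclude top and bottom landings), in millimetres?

1820 / 360 = 5.056 → round up to 6 ramp runs. That means 5 intermediate landings.
Horizontal run for 1820 mm of rise at 1:14 is 1820 × 14 = 25480 mm.
Intermediate landings: 5 × 2000 = 10000 mm.
Total developed length = 25480 + 10000 = 35480 mm.

35480 mm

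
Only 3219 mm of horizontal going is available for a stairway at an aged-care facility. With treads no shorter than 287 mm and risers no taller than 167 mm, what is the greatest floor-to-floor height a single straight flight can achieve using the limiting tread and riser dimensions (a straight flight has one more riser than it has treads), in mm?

Treads that fit: ⌊3219 / 287⌋ = 11.
Risers = treads + 1 = 12.
Maximum height = 12 × 167 = 2004 mm.

2004 mm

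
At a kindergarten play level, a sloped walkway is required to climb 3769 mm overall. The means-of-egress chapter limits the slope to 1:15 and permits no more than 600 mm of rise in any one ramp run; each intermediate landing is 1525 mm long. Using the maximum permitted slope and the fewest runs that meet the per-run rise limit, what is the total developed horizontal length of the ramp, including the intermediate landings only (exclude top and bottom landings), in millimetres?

65685 mm

3769 / 600 = 6.28, so 7 ramp runs are needed. That means 6 intermediate landings.
Ramp run (horizontal) at 1:15: 3769 × 15 = 56535 mm.
6 intermediate landings contribute 6 × 1525 = 9150 mm.
Total developed length = 56535 + 9150 = 65685 mm.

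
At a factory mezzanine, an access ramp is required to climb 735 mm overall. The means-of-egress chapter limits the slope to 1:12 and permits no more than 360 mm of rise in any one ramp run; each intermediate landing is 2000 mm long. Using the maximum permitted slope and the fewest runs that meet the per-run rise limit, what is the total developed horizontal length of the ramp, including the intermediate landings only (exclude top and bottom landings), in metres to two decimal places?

⌈735/360⌉ = 3 ramp runs. That means 2 intermediate landings.
Horizontal run for 735 mm of rise at 1:12 is 735 × 12 = 8820 mm.
Intermediate landings: 2 × 2000 = 4000 mm.
Developed length = 8820 + 4000 = 12820 mm.
= 12.82 m.

12.82 m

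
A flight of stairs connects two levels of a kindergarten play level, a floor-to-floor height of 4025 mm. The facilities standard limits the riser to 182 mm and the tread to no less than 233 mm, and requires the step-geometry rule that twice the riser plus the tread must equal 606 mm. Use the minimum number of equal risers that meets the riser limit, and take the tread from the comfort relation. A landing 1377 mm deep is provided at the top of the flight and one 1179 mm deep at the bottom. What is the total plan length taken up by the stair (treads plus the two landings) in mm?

At most 182 each: 4025/182 = 22.12, giving 23 risers.
Riser R = 4025 / 23 = 175 mm, within the 182 mm limit.
Tread T = 606 − 2 × 175 = 256 mm (≥ 233 mm).
23 risers give 22 treads; going = 22 × 256 = 5632 mm.
Enclosure = 5632 + 1377 + 1179 = 8188 mm.

8188 mm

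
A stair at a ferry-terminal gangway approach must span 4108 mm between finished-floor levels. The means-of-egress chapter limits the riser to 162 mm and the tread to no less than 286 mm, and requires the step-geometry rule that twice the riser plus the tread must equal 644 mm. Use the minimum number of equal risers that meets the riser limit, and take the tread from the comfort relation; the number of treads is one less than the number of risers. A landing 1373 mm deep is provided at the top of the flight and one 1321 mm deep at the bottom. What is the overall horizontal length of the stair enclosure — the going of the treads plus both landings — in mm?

10894 mm

4108 / 162 = 25.358 → round up to 26 risers.
R = 4108 ÷ 26 = 158 mm.
From 2R + T = 644: T = 644 − 316 = 328 mm.
Treads = 26 − 1 = 25; going = 25 × 328 = 8200 mm.
Add landings: 8200 + 1373 + 1321 = 10894 mm.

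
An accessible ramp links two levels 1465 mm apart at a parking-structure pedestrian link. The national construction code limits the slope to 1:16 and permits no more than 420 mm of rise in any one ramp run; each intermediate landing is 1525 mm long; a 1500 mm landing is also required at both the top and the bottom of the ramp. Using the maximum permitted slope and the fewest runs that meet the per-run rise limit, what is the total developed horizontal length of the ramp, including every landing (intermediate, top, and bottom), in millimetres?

31015 mm

1465 / 420 = 3.488 → round up to 4 ramp runs. That means 3 intermediate landings.
Ramp run (horizontal) at 1:16: 1465 × 16 = 23440 mm.
3 intermediate landings contribute 3 × 1525 = 4575 mm.
Top and bottom landings: 2 × 1500 = 3000 mm.
Total = 23440 + 4575 + 3000 = 31015 mm.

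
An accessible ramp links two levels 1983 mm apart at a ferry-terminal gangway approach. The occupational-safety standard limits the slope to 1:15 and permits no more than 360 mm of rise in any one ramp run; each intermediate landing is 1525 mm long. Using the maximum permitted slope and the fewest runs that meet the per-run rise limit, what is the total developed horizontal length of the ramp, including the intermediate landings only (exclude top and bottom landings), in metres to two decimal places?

1983 / 360 = 5.508 → round up to 6 ramp runs. That means 5 intermediate landings.
Ramp run (horizontal) at 1:15: 1983 × 15 = 29745 mm.
Intermediate landings: 5 × 1525 = 7625 mm.
Developed length = 29745 + 7625 = 37370 mm.
= 37.37 m.

37.37 m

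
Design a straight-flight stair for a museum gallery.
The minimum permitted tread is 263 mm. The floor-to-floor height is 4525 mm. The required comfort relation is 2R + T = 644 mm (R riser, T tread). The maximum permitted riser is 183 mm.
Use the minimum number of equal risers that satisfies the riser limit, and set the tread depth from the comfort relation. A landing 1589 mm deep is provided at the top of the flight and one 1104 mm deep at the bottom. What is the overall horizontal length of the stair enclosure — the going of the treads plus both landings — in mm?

⌈4525/183⌉ = 25 risers.
Each riser is 4525/25 = 181 mm (≤ 183 mm).
From 2R + T = 644: T = 644 − 362 = 282 mm.
25 risers give 24 treads; going = 24 × 282 = 6768 mm.
Add landings: 6768 + 1589 + 1104 = 9461 mm.

9461 mm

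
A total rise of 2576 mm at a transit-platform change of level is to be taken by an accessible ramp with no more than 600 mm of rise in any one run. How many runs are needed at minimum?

2576 / 600 = 4.293 → round up to 5 ramp runs.

5 runs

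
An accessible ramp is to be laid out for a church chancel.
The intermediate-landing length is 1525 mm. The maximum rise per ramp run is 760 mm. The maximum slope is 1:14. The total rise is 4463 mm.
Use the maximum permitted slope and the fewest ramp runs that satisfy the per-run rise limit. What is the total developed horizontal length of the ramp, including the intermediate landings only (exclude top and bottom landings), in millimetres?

70107 mm

4463 / 760 = 5.87, so 6 ramp runs are needed. That means 5 intermediate landings.
Ramp run (horizontal) at 1:14: 4463 × 14 = 62482 mm.
5 intermediate landings contribute 5 × 1525 = 7625 mm.
Total developed length = 62482 + 7625 = 70107 mm.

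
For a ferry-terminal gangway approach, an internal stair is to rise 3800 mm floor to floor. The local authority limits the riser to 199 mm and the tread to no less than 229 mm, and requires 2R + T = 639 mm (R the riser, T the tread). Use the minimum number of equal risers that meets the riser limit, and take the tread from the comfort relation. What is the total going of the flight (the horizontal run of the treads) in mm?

4921 mm

⌈3800/199⌉ = 20 risers.
Riser R = 3800 / 20 = 190 mm, within the 199 mm limit.
Tread T = 639 − 2 × 190 = 259 mm (≥ 229 mm).
20 risers give 19 treads; going = 19 × 259 = 4921 mm.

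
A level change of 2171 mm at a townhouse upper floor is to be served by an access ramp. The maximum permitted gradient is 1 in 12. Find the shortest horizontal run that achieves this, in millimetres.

Run = rise × 12 = 2171 × 12 = 26052 mm.

26052 mm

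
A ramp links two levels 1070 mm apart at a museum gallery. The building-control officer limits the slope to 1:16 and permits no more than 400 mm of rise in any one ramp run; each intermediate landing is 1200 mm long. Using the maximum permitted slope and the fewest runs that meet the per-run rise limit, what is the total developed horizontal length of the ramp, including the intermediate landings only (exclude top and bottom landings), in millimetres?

19520 mm

At most 400 each: 1070/400 = 2.67, giving 3 ramp runs. That means 2 intermediate landings.
Horizontal run for 1070 mm of rise at 1:16 is 1070 × 16 = 17120 mm.
Intermediate landings: 2 × 1200 = 2400 mm.
Total developed length = 17120 + 2400 = 19520 mm.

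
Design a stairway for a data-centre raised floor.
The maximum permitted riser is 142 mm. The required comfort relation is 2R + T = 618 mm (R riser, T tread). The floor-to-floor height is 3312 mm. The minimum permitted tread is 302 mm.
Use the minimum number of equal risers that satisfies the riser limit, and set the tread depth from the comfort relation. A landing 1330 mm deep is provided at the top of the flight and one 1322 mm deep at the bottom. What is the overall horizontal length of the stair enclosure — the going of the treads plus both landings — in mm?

10518 mm

3312 / 142 = 23.32, so 24 risers are needed.
R = 3312 ÷ 24 = 138 mm.
From 2R + T = 618: T = 618 − 276 = 342 mm.
Going = (24 − 1) × 342 = 7866 mm.
Enclosure = 7866 + 1330 + 1322 = 10518 mm.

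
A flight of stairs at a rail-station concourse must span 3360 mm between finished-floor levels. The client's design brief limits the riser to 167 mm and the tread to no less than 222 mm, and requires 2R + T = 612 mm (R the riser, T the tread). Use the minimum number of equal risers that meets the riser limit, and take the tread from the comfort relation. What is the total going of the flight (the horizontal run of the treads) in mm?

3360 / 167 = 20.12, so 21 risers are needed.
Riser R = 3360 / 21 = 160 mm, within the 167 mm limit.
T = 612 − 2·160 = 292 mm, which satisfies the 222 mm minimum.
Going = (21 − 1) × 292 = 5840 mm.

5840 mm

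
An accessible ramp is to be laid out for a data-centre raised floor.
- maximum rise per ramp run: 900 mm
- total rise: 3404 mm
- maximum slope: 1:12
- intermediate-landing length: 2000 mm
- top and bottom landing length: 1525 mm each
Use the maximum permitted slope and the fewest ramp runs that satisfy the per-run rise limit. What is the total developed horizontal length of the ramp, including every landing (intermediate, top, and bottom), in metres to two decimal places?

49.90 m

At most 900 each: 3404/900 = 3.78, giving 4 ramp runs. That means 3 intermediate landings.
Horizontal run for 3404 mm of rise at 1:12 is 3404 × 12 = 40848 mm.
3 intermediate landings contribute 3 × 2000 = 6000 mm.
Top and bottom landings: 2 × 1525 = 3050 mm.
Total = 40848 + 6000 + 3050 = 49898 mm.
= 49.90 m.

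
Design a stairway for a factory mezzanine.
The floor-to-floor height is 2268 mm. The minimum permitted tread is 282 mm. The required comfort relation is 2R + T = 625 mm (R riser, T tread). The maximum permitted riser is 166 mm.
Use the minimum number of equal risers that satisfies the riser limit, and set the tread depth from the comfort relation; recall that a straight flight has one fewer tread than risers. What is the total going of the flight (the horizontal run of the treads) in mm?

⌈2268/166⌉ = 14 risers.
R = 2268 ÷ 14 = 162 mm.
T = 625 − 2·162 = 301 mm, which satisfies the 282 mm minimum.
14 risers give 13 treads; going = 13 × 301 = 3913 mm.

3913 mm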